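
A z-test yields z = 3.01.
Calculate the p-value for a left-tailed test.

For z = 3.01:
p = P(Z < 3.01) = Φ(3.01) = 0.9987

Answer: p-value ≈ 0.9987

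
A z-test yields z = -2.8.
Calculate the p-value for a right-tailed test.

Answer: p-value ≈ 0.9974

Derivation:
For z = -2.8:
p = P(Z > -2.8) = 1 - Φ(-2.8) = 0.9974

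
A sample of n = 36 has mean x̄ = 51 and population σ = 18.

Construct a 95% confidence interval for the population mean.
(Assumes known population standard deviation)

Confidence level: 95%, α = 0.05
z_0.025 = 1.960
SE = σ/√n = 18/√36 = 3.0000
Margin of error = 1.960 × 3.0000 = 5.8800
CI: x̄ ± margin = 51 ± 5.8800
CI: (45.1200, 56.8800)

Answer: (45.1200, 56.8800)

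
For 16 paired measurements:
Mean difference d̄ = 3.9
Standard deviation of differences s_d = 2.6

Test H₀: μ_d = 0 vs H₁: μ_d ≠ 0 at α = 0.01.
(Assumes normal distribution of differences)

df = n - 1 = 15
SE = s_d/√n = 2.6/√16 = 0.6500
t = d̄/SE = 3.9/0.6500 = 6.0000
Critical value: t_{0.005,15} = ±2.947
p-value < 0.0001
Decision: reject H₀

Answer: t = 6.0000, reject H₀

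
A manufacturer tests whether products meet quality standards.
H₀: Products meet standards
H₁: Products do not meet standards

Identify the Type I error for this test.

A Type I error (probability α) occurs when we reject a true H₀.
A Type II error (probability β) occurs when we fail to reject a false H₀.

Answer: Rejecting good products that actually meet standards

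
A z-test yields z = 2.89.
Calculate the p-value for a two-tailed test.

Answer: p-value ≈ 0.0039

Derivation:
For z = 2.89:
p = 2×P(Z > |2.89|) = 2×(1 - Φ(2.89)) = 0.0039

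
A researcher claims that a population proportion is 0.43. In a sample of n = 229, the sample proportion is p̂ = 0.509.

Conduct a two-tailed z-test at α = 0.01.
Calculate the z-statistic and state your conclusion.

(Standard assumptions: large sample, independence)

H₀: p = 0.43, H₁: p ≠ 0.43
Standard error: SE = √(p₀(1-p₀)/n) = √(0.43×0.57/229) = 0.032716
z-statistic: z = (p̂ - p₀)/SE = (0.509 - 0.43)/0.032716 = 2.4147
Critical value: z_0.005 = ±2.576
p-value = 0.0157
Decision: fail to reject H₀ at α = 0.01

Answer: z = 2.4147, fail to reject H₀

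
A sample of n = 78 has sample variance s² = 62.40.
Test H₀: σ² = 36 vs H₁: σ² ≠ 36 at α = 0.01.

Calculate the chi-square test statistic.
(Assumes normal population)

df = n - 1 = 77
χ² = (n-1)s²/σ₀² = 77×62.40/36 = 133.4667
Critical values: χ²_{0.995,77} = 48.788, χ²_{0.005,77} = 112.704
Rejection region: χ² < 48.788 or χ² > 112.704
Decision: reject H₀

Answer: χ² = 133.4667, reject H₀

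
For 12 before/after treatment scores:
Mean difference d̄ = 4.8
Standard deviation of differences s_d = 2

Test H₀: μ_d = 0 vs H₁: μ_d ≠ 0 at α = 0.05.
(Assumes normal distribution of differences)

Answer: t = 8.3131, reject H₀

Derivation:
df = n - 1 = 11
SE = s_d/√n = 2/√12 = 0.5774
t = d̄/SE = 4.8/0.5774 = 8.3131
Critical value: t_{0.025,11} = ±2.201
p-value < 0.0001
Decision: reject H₀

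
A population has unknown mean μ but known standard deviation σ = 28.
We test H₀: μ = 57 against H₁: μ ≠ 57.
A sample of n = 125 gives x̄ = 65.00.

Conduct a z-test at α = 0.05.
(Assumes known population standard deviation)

Standard error: SE = σ/√n = 28/√125 = 2.5044
z-statistic: z = (x̄ - μ₀)/SE = (65.00 - 57)/2.5044 = 3.1944
Critical value: ±1.960
p-value = 0.0014
Decision: reject H₀

Answer: z = 3.1944, reject H₀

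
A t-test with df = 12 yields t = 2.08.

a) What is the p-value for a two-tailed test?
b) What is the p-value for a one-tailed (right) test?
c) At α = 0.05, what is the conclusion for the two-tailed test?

Answer: a) 0.0596, b) 0.0298, c) fail to reject H₀

Derivation:
Using t-distribution with df = 12:
a) Two-tailed: p = 2×P(T > 2.08) = 0.0596
b) One-tailed: p = P(T > 2.08) = 0.0298
c) 0.0596 ≥ 0.05, fail to reject H₀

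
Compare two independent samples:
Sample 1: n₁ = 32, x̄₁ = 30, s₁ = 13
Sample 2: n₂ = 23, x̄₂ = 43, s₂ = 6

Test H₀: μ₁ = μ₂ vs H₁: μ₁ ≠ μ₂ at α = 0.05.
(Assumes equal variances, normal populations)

Pooled variance: s²_p = [31×13² + 22×6²]/(53) = 113.7925
s_p = 10.6674
SE = s_p×√(1/n₁ + 1/n₂) = 10.6674×√(1/32 + 1/23) = 2.9161
t = (x̄₁ - x̄₂)/SE = (30 - 43)/2.9161 = -4.4580
df = 53, t-critical = ±2.006
Decision: reject H₀

Answer: t = -4.4580, reject H₀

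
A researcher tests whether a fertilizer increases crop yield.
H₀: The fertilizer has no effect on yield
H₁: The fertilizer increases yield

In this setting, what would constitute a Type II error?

A Type I error (probability α) occurs when we reject a true H₀.
A Type II error (probability β) occurs when we fail to reject a false H₀.

Answer: Failing to recommend an effective fertilizer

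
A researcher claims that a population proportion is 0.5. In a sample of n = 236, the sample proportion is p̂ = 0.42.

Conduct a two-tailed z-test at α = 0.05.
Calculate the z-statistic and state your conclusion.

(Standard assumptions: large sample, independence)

H₀: p = 0.5, H₁: p ≠ 0.5
Standard error: SE = √(p₀(1-p₀)/n) = √(0.5×0.5/236) = 0.032547
z-statistic: z = (p̂ - p₀)/SE = (0.42 - 0.5)/0.032547 = -2.4580
Critical value: z_0.025 = ±1.960
p-value = 0.0140
Decision: reject H₀ at α = 0.05

Answer: z = -2.4580, reject H₀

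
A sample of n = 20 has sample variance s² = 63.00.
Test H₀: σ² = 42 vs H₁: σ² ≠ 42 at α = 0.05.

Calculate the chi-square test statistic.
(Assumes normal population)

Answer: χ² = 28.5000, fail to reject H₀

Derivation:
df = n - 1 = 19
χ² = (n-1)s²/σ₀² = 19×63.00/42 = 28.5000
Critical values: χ²_{0.975,19} = 8.907, χ²_{0.025,19} = 32.852
Rejection region: χ² < 8.907 or χ² > 32.852
Decision: fail to reject H₀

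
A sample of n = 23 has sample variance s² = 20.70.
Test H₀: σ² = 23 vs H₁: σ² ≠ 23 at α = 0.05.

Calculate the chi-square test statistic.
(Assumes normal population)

Answer: χ² = 19.8000, fail to reject H₀

Derivation:
df = n - 1 = 22
χ² = (n-1)s²/σ₀² = 22×20.70/23 = 19.8000
Critical values: χ²_{0.975,22} = 10.982, χ²_{0.025,22} = 36.781
Rejection region: χ² < 10.982 or χ² > 36.781
Decision: fail to reject H₀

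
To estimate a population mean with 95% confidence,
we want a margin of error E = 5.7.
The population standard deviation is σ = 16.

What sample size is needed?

Answer: n = 31

Derivation:
z_0.025 = 1.960
n = (z×σ/E)² = (1.960×16/5.7)²
n = 30.2693
Round up: n = 31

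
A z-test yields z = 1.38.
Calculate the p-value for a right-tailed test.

Answer: p-value ≈ 0.0838

Derivation:
For z = 1.38:
p = P(Z > 1.38) = 1 - Φ(1.38) = 0.0838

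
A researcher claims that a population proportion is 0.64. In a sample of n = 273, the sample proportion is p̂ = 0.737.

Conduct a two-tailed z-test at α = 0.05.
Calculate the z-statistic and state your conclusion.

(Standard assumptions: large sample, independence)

Answer: z = 3.3390, reject H₀

Derivation:
H₀: p = 0.64, H₁: p ≠ 0.64
Standard error: SE = √(p₀(1-p₀)/n) = √(0.64×0.36/273) = 0.029051
z-statistic: z = (p̂ - p₀)/SE = (0.737 - 0.64)/0.029051 = 3.3390
Critical value: z_0.025 = ±1.960
p-value = 0.0008
Decision: reject H₀ at α = 0.05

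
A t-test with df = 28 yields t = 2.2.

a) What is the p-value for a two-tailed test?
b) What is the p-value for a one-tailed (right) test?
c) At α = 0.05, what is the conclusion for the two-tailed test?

Answer: a) 0.0362, b) 0.0181, c) reject H₀

Derivation:
Using t-distribution with df = 28:
a) Two-tailed: p = 2×P(T > 2.2) = 0.0362
b) One-tailed: p = P(T > 2.2) = 0.0181
c) 0.0362 < 0.05, reject H₀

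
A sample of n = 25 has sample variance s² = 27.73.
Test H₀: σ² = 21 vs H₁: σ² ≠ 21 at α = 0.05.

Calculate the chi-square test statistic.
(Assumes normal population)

df = n - 1 = 24
χ² = (n-1)s²/σ₀² = 24×27.73/21 = 31.6914
Critical values: χ²_{0.975,24} = 12.401, χ²_{0.025,24} = 39.364
Rejection region: χ² < 12.401 or χ² > 39.364
Decision: fail to reject H₀

Answer: χ² = 31.6914, fail to reject H₀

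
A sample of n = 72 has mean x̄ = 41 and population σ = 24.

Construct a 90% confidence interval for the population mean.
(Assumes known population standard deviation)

Confidence level: 90%, α = 0.1
z_0.05 = 1.645
SE = σ/√n = 24/√72 = 2.8284
Margin of error = 1.645 × 2.8284 = 4.6527
CI: x̄ ± margin = 41 ± 4.6527
CI: (36.3473, 45.6527)

Answer: (36.3473, 45.6527)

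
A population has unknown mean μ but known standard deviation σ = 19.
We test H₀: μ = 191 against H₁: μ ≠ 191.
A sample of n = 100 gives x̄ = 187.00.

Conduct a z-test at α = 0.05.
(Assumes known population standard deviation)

Standard error: SE = σ/√n = 19/√100 = 1.9000
z-statistic: z = (x̄ - μ₀)/SE = (187.00 - 191)/1.9000 = -2.1053
Critical value: ±1.960
p-value = 0.0353
Decision: reject H₀

Answer: z = -2.1053, reject H₀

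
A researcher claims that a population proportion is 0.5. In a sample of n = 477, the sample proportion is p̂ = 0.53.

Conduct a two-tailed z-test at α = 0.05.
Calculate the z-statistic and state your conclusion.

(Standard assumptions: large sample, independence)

H₀: p = 0.5, H₁: p ≠ 0.5
Standard error: SE = √(p₀(1-p₀)/n) = √(0.5×0.5/477) = 0.022893
z-statistic: z = (p̂ - p₀)/SE = (0.53 - 0.5)/0.022893 = 1.3104
Critical value: z_0.025 = ±1.960
p-value = 0.1901
Decision: fail to reject H₀ at α = 0.05

Answer: z = 1.3104, fail to reject H₀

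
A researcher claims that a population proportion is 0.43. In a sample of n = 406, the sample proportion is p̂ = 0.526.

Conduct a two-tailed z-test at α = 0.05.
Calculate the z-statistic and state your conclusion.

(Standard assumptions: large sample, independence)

Answer: z = 3.9072, reject H₀

Derivation:
H₀: p = 0.43, H₁: p ≠ 0.43
Standard error: SE = √(p₀(1-p₀)/n) = √(0.43×0.57/406) = 0.024570
z-statistic: z = (p̂ - p₀)/SE = (0.526 - 0.43)/0.024570 = 3.9072
Critical value: z_0.025 = ±1.960
p-value = 0.0001
Decision: reject H₀ at α = 0.05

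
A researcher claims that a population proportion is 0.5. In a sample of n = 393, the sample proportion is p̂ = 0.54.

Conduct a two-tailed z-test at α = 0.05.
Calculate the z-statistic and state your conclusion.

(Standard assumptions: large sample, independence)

H₀: p = 0.5, H₁: p ≠ 0.5
Standard error: SE = √(p₀(1-p₀)/n) = √(0.5×0.5/393) = 0.025222
z-statistic: z = (p̂ - p₀)/SE = (0.54 - 0.5)/0.025222 = 1.5859
Critical value: z_0.025 = ±1.960
p-value = 0.1128
Decision: fail to reject H₀ at α = 0.05

Answer: z = 1.5859, fail to reject H₀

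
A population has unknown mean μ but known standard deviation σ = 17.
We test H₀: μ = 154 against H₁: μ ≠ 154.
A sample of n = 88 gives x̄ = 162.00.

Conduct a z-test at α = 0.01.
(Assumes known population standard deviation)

Standard error: SE = σ/√n = 17/√88 = 1.8122
z-statistic: z = (x̄ - μ₀)/SE = (162.00 - 154)/1.8122 = 4.4145
Critical value: ±2.576
p-value < 0.0001
Decision: reject H₀

Answer: z = 4.4145, reject H₀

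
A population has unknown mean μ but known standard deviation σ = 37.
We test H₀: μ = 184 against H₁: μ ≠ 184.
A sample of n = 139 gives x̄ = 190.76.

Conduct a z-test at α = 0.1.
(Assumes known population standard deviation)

Answer: z = 2.1540, reject H₀

Derivation:
Standard error: SE = σ/√n = 37/√139 = 3.1383
z-statistic: z = (x̄ - μ₀)/SE = (190.76 - 184)/3.1383 = 2.1540
Critical value: ±1.645
p-value = 0.0312
Decision: reject H₀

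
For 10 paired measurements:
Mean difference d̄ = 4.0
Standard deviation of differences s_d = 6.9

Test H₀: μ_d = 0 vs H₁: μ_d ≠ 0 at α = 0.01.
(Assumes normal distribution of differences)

Answer: t = 1.8332, fail to reject H₀

Derivation:
df = n - 1 = 9
SE = s_d/√n = 6.9/√10 = 2.1820
t = d̄/SE = 4.0/2.1820 = 1.8332
Critical value: t_{0.005,9} = ±3.250
p-value ≈ 0.1000
Decision: fail to reject H₀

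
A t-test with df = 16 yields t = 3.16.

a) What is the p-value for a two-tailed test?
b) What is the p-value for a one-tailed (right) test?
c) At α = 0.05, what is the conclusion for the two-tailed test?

Using t-distribution with df = 16:
a) Two-tailed: p = 2×P(T > 3.16) = 0.0061
b) One-tailed: p = P(T > 3.16) = 0.0030
c) 0.0061 < 0.05, reject H₀

Answer: a) 0.0061, b) 0.0030, c) reject H₀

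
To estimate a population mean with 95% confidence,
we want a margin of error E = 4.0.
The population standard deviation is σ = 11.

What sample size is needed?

Answer: n = 30

Derivation:
z_0.025 = 1.960
n = (z×σ/E)² = (1.960×11/4.0)²
n = 29.0521
Round up: n = 30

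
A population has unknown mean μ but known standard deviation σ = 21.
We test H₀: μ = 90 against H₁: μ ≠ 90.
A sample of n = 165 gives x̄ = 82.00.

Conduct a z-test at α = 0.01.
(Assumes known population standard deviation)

Answer: z = -4.8936, reject H₀

Derivation:
Standard error: SE = σ/√n = 21/√165 = 1.6348
z-statistic: z = (x̄ - μ₀)/SE = (82.00 - 90)/1.6348 = -4.8936
Critical value: ±2.576
p-value < 0.0001
Decision: reject H₀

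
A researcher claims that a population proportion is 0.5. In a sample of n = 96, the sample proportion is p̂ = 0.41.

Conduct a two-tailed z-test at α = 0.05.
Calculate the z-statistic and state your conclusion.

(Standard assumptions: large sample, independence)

H₀: p = 0.5, H₁: p ≠ 0.5
Standard error: SE = √(p₀(1-p₀)/n) = √(0.5×0.5/96) = 0.051031
z-statistic: z = (p̂ - p₀)/SE = (0.41 - 0.5)/0.051031 = -1.7636
Critical value: z_0.025 = ±1.960
p-value = 0.0778
Decision: fail to reject H₀ at α = 0.05

Answer: z = -1.7636, fail to reject H₀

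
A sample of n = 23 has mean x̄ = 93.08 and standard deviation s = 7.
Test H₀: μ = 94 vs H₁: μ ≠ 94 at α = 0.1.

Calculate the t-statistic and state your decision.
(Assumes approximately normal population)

df = n - 1 = 22
SE = s/√n = 7/√23 = 1.4596
t = (x̄ - μ₀)/SE = (93.08 - 94)/1.4596 = -0.6303
Critical value: t_{0.05,22} = ±1.717
p-value ≈ 0.5350
Decision: fail to reject H₀

Answer: t = -0.6303, fail to reject H₀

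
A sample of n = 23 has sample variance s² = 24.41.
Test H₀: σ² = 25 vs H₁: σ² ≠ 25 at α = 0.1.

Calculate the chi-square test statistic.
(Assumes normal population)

Answer: χ² = 21.4808, fail to reject H₀

Derivation:
df = n - 1 = 22
χ² = (n-1)s²/σ₀² = 22×24.41/25 = 21.4808
Critical values: χ²_{0.95,22} = 12.338, χ²_{0.05,22} = 33.924
Rejection region: χ² < 12.338 or χ² > 33.924
Decision: fail to reject H₀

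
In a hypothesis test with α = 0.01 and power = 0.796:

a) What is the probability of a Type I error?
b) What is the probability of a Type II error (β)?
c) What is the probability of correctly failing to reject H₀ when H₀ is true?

a) Type I error probability = α = 0.01
b) Power = P(reject H₀ | H₁ true) = 1 - β = 0.796, so Type II error probability = β = 1 - Power = 0.204
c) P(fail to reject H₀ | H₀ true) = 1 - α = 0.99

Answer: a) 0.01, b) 0.204, c) 0.99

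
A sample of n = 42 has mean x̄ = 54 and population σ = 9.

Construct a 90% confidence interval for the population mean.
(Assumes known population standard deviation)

Answer: (51.7156, 56.2844)

Derivation:
Confidence level: 90%, α = 0.1
z_0.05 = 1.645
SE = σ/√n = 9/√42 = 1.3887
Margin of error = 1.645 × 1.3887 = 2.2844
CI: x̄ ± margin = 54 ± 2.2844
CI: (51.7156, 56.2844)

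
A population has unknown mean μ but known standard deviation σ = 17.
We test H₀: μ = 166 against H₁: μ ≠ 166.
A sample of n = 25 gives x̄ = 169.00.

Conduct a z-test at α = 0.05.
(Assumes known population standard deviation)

Standard error: SE = σ/√n = 17/√25 = 3.4000
z-statistic: z = (x̄ - μ₀)/SE = (169.00 - 166)/3.4000 = 0.8824
Critical value: ±1.960
p-value = 0.3776
Decision: fail to reject H₀

Answer: z = 0.8824, fail to reject H₀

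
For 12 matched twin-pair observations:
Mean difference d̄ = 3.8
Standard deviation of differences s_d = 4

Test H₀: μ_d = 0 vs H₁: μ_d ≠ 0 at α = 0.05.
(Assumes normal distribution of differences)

Answer: t = 3.2909, reject H₀

Derivation:
df = n - 1 = 11
SE = s_d/√n = 4/√12 = 1.1547
t = d̄/SE = 3.8/1.1547 = 3.2909
Critical value: t_{0.025,11} = ±2.201
p-value ≈ 0.0072
Decision: reject H₀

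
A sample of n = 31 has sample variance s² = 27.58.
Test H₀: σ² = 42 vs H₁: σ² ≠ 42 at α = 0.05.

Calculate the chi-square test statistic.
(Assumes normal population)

df = n - 1 = 30
χ² = (n-1)s²/σ₀² = 30×27.58/42 = 19.7000
Critical values: χ²_{0.975,30} = 16.791, χ²_{0.025,30} = 46.979
Rejection region: χ² < 16.791 or χ² > 46.979
Decision: fail to reject H₀

Answer: χ² = 19.7000, fail to reject H₀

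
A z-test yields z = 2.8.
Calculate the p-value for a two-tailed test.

Answer: p-value ≈ 0.0051

Derivation:
For z = 2.8:
p = 2×P(Z > |2.8|) = 2×(1 - Φ(2.8)) = 0.0051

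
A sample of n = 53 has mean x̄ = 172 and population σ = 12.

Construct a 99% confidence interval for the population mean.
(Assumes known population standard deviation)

Confidence level: 99%, α = 0.01
z_0.005 = 2.576
SE = σ/√n = 12/√53 = 1.6483
Margin of error = 2.576 × 1.6483 = 4.2460
CI: x̄ ± margin = 172 ± 4.2460
CI: (167.7540, 176.2460)

Answer: (167.7540, 176.2460)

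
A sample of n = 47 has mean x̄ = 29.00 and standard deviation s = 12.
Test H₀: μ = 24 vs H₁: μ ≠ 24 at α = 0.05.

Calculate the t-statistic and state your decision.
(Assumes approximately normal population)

df = n - 1 = 46
SE = s/√n = 12/√47 = 1.7504
t = (x̄ - μ₀)/SE = (29.00 - 24)/1.7504 = 2.8565
Critical value: t_{0.025,46} = ±2.013
p-value ≈ 0.0064
Decision: reject H₀

Answer: t = 2.8565, reject H₀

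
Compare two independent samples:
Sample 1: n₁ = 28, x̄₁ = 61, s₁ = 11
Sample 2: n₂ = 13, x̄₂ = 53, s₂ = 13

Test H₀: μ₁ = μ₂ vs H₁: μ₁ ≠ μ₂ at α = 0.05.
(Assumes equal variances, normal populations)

Pooled variance: s²_p = [27×11² + 12×13²]/(39) = 135.7692
s_p = 11.6520
SE = s_p×√(1/n₁ + 1/n₂) = 11.6520×√(1/28 + 1/13) = 3.9106
t = (x̄₁ - x̄₂)/SE = (61 - 53)/3.9106 = 2.0457
df = 39, t-critical = ±2.023
Decision: reject H₀

Answer: t = 2.0457, reject H₀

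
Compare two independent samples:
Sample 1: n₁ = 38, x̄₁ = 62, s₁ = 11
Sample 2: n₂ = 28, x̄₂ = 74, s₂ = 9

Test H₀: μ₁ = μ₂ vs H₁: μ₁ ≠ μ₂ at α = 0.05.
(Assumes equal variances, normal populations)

Pooled variance: s²_p = [37×11² + 27×9²]/(64) = 104.1250
s_p = 10.2042
SE = s_p×√(1/n₁ + 1/n₂) = 10.2042×√(1/38 + 1/28) = 2.5414
t = (x̄₁ - x̄₂)/SE = (62 - 74)/2.5414 = -4.7218
df = 64, t-critical = ±1.998
Decision: reject H₀

Answer: t = -4.7218, reject H₀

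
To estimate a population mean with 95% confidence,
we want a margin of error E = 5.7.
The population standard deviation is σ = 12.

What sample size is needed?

Answer: n = 18

Derivation:
z_0.025 = 1.960
n = (z×σ/E)² = (1.960×12/5.7)²
n = 17.0265
Round up: n = 18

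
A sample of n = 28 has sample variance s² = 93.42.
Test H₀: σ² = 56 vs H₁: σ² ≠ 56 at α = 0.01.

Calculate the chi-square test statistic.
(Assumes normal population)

df = n - 1 = 27
χ² = (n-1)s²/σ₀² = 27×93.42/56 = 45.0418
Critical values: χ²_{0.995,27} = 11.808, χ²_{0.005,27} = 49.645
Rejection region: χ² < 11.808 or χ² > 49.645
Decision: fail to reject H₀

Answer: χ² = 45.0418, fail to reject H₀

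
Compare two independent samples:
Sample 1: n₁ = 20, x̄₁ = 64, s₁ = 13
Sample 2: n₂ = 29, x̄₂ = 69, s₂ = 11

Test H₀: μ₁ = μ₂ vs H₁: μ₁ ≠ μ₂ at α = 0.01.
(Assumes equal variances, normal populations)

Answer: t = -1.4518, fail to reject H₀

Derivation:
Pooled variance: s²_p = [19×13² + 28×11²]/(47) = 140.4043
s_p = 11.8492
SE = s_p×√(1/n₁ + 1/n₂) = 11.8492×√(1/20 + 1/29) = 3.4441
t = (x̄₁ - x̄₂)/SE = (64 - 69)/3.4441 = -1.4518
df = 47, t-critical = ±2.685
Decision: fail to reject H₀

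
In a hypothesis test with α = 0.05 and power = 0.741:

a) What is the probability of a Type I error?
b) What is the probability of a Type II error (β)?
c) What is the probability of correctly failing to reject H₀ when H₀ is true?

a) Type I error probability = α = 0.05
b) Power = P(reject H₀ | H₁ true) = 1 - β = 0.741, so Type II error probability = β = 1 - Power = 0.259
c) P(fail to reject H₀ | H₀ true) = 1 - α = 0.95

Answer: a) 0.05, b) 0.259, c) 0.95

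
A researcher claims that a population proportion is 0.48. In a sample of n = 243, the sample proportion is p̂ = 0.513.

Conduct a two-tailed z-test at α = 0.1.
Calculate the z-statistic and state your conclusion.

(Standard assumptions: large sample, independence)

Answer: z = 1.0297, fail to reject H₀

Derivation:
H₀: p = 0.48, H₁: p ≠ 0.48
Standard error: SE = √(p₀(1-p₀)/n) = √(0.48×0.52/243) = 0.032049
z-statistic: z = (p̂ - p₀)/SE = (0.513 - 0.48)/0.032049 = 1.0297
Critical value: z_0.05 = ±1.645
p-value = 0.3032
Decision: fail to reject H₀ at α = 0.1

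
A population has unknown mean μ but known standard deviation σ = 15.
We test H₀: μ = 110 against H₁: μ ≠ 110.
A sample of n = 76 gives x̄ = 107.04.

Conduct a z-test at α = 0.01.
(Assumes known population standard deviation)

Answer: z = -1.7203, fail to reject H₀

Derivation:
Standard error: SE = σ/√n = 15/√76 = 1.7206
z-statistic: z = (x̄ - μ₀)/SE = (107.04 - 110)/1.7206 = -1.7203
Critical value: ±2.576
p-value = 0.0854
Decision: fail to reject H₀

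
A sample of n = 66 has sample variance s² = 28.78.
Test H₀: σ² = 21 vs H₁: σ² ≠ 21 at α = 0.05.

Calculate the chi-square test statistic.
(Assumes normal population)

Answer: χ² = 89.0810, fail to reject H₀

Derivation:
df = n - 1 = 65
χ² = (n-1)s²/σ₀² = 65×28.78/21 = 89.0810
Critical values: χ²_{0.975,65} = 44.603, χ²_{0.025,65} = 89.177
Rejection region: χ² < 44.603 or χ² > 89.177
Decision: fail to reject H₀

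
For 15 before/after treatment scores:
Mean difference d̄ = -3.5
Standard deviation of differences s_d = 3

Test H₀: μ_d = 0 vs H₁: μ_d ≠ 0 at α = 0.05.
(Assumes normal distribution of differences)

df = n - 1 = 14
SE = s_d/√n = 3/√15 = 0.7746
t = d̄/SE = -3.5/0.7746 = -4.5185
Critical value: t_{0.025,14} = ±2.145
p-value ≈ 0.0005
Decision: reject H₀

Answer: t = -4.5185, reject H₀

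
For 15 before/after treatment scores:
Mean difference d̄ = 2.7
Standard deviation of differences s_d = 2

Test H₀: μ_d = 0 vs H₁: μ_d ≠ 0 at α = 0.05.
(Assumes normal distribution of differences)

Answer: t = 5.2285, reject H₀

Derivation:
df = n - 1 = 14
SE = s_d/√n = 2/√15 = 0.5164
t = d̄/SE = 2.7/0.5164 = 5.2285
Critical value: t_{0.025,14} = ±2.145
p-value ≈ 0.0001
Decision: reject H₀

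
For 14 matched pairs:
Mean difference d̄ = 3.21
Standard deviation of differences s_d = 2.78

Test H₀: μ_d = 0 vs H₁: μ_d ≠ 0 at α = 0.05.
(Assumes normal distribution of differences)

df = n - 1 = 13
SE = s_d/√n = 2.78/√14 = 0.7430
t = d̄/SE = 3.21/0.7430 = 4.3203
Critical value: t_{0.025,13} = ±2.160
p-value ≈ 0.0008
Decision: reject H₀

Answer: t = 4.3203, reject H₀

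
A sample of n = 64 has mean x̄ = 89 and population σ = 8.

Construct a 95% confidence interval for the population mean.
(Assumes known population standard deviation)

Confidence level: 95%, α = 0.05
z_0.025 = 1.960
SE = σ/√n = 8/√64 = 1.0000
Margin of error = 1.960 × 1.0000 = 1.9600
CI: x̄ ± margin = 89 ± 1.9600
CI: (87.0400, 90.9600)

Answer: (87.0400, 90.9600)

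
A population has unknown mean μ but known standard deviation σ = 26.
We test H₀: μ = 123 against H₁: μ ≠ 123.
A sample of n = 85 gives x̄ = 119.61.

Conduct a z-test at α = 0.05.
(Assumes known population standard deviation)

Standard error: SE = σ/√n = 26/√85 = 2.8201
z-statistic: z = (x̄ - μ₀)/SE = (119.61 - 123)/2.8201 = -1.2021
Critical value: ±1.960
p-value = 0.2293
Decision: fail to reject H₀

Answer: z = -1.2021, fail to reject H₀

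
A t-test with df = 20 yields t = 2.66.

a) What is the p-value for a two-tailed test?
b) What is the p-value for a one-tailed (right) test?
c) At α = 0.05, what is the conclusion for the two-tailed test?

Using t-distribution with df = 20:
a) Two-tailed: p = 2×P(T > 2.66) = 0.0150
b) One-tailed: p = P(T > 2.66) = 0.0075
c) 0.0150 < 0.05, reject H₀

Answer: a) 0.0150, b) 0.0075, c) reject H₀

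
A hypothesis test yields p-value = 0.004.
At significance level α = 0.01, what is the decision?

Compare p-value to α:
0.004 < 0.01
Decision: reject H₀

Answer: reject H₀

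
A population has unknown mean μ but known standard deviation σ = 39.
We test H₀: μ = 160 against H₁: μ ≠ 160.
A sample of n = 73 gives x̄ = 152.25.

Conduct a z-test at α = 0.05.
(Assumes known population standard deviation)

Standard error: SE = σ/√n = 39/√73 = 4.5646
z-statistic: z = (x̄ - μ₀)/SE = (152.25 - 160)/4.5646 = -1.6978
Critical value: ±1.960
p-value = 0.0895
Decision: fail to reject H₀

Answer: z = -1.6978, fail to reject H₀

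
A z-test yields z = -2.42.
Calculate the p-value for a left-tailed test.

For z = -2.42:
p = P(Z < -2.42) = Φ(-2.42) = 0.0078

Answer: p-value ≈ 0.0078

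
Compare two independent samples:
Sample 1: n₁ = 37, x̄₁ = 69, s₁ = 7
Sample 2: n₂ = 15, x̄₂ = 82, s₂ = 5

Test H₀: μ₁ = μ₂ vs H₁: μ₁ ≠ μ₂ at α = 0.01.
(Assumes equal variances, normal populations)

Pooled variance: s²_p = [36×7² + 14×5²]/(50) = 42.2800
s_p = 6.5023
SE = s_p×√(1/n₁ + 1/n₂) = 6.5023×√(1/37 + 1/15) = 1.9903
t = (x̄₁ - x̄₂)/SE = (69 - 82)/1.9903 = -6.5317
df = 50, t-critical = ±2.678
Decision: reject H₀

Answer: t = -6.5317, reject H₀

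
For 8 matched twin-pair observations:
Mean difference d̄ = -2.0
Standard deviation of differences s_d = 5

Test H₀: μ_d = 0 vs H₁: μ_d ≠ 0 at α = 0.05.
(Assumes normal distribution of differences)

Answer: t = -1.1313, fail to reject H₀

Derivation:
df = n - 1 = 7
SE = s_d/√n = 5/√8 = 1.7678
t = d̄/SE = -2.0/1.7678 = -1.1313
Critical value: t_{0.025,7} = ±2.365
p-value ≈ 0.2952
Decision: fail to reject H₀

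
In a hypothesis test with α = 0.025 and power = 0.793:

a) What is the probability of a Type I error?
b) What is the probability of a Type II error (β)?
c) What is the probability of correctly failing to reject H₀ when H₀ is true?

a) Type I error probability = α = 0.025
b) Power = P(reject H₀ | H₁ true) = 1 - β = 0.793, so Type II error probability = β = 1 - Power = 0.207
c) P(fail to reject H₀ | H₀ true) = 1 - α = 0.975

Answer: a) 0.025, b) 0.207, c) 0.975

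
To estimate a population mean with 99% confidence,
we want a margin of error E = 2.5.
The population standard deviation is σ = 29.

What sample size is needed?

Answer: n = 893

Derivation:
z_0.005 = 2.576
n = (z×σ/E)² = (2.576×29/2.5)²
n = 892.9100
Round up: n = 893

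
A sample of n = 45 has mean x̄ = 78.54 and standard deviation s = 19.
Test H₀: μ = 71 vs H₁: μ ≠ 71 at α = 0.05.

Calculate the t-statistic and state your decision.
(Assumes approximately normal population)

Answer: t = 2.6621, reject H₀

Derivation:
df = n - 1 = 44
SE = s/√n = 19/√45 = 2.8324
t = (x̄ - μ₀)/SE = (78.54 - 71)/2.8324 = 2.6621
Critical value: t_{0.025,44} = ±2.015
p-value ≈ 0.0108
Decision: reject H₀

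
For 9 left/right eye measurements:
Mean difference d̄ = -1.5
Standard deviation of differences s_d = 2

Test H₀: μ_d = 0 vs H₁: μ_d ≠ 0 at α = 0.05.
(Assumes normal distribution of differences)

Answer: t = -2.2499, fail to reject H₀

Derivation:
df = n - 1 = 8
SE = s_d/√n = 2/√9 = 0.6667
t = d̄/SE = -1.5/0.6667 = -2.2499
Critical value: t_{0.025,8} = ±2.306
p-value ≈ 0.0546
Decision: fail to reject H₀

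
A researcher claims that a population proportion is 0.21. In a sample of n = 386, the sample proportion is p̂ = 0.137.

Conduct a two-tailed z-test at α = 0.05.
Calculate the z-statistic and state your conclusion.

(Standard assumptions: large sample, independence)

Answer: z = -3.5213, reject H₀

Derivation:
H₀: p = 0.21, H₁: p ≠ 0.21
Standard error: SE = √(p₀(1-p₀)/n) = √(0.21×0.79/386) = 0.020731
z-statistic: z = (p̂ - p₀)/SE = (0.137 - 0.21)/0.020731 = -3.5213
Critical value: z_0.025 = ±1.960
p-value = 0.0004
Decision: reject H₀ at α = 0.05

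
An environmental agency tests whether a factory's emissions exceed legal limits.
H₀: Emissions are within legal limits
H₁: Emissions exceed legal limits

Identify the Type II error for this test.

Type I error (α): Rejecting H₀ when H₀ is true
Type II error (β): Failing to reject H₀ when H₁ is true

Answer: Failing to cite a factory whose emissions actually exceed the limit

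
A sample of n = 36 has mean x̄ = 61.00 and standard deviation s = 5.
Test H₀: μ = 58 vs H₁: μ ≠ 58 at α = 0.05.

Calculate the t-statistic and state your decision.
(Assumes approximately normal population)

df = n - 1 = 35
SE = s/√n = 5/√36 = 0.8333
t = (x̄ - μ₀)/SE = (61.00 - 58)/0.8333 = 3.6001
Critical value: t_{0.025,35} = ±2.030
p-value ≈ 0.0010
Decision: reject H₀

Answer: t = 3.6001, reject H₀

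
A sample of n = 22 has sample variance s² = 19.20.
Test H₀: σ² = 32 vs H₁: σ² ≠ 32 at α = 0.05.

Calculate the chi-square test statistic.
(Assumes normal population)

Answer: χ² = 12.6000, fail to reject H₀

Derivation:
df = n - 1 = 21
χ² = (n-1)s²/σ₀² = 21×19.20/32 = 12.6000
Critical values: χ²_{0.975,21} = 10.283, χ²_{0.025,21} = 35.479
Rejection region: χ² < 10.283 or χ² > 35.479
Decision: fail to reject H₀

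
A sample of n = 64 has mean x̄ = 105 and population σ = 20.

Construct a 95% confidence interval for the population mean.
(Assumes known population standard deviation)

Answer: (100.1000, 109.9000)

Derivation:
Confidence level: 95%, α = 0.05
z_0.025 = 1.960
SE = σ/√n = 20/√64 = 2.5000
Margin of error = 1.960 × 2.5000 = 4.9000
CI: x̄ ± margin = 105 ± 4.9000
CI: (100.1000, 109.9000)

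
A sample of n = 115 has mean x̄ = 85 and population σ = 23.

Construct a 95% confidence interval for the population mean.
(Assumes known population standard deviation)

Confidence level: 95%, α = 0.05
z_0.025 = 1.960
SE = σ/√n = 23/√115 = 2.1448
Margin of error = 1.960 × 2.1448 = 4.2038
CI: x̄ ± margin = 85 ± 4.2038
CI: (80.7962, 89.2038)

Answer: (80.7962, 89.2038)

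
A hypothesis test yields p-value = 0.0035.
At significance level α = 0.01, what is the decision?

Compare p-value to α:
0.0035 < 0.01
Decision: reject H₀

Answer: reject H₀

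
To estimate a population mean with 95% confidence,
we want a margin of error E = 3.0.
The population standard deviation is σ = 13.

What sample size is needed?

z_0.025 = 1.960
n = (z×σ/E)² = (1.960×13/3.0)²
n = 72.1367
Round up: n = 73

Answer: n = 73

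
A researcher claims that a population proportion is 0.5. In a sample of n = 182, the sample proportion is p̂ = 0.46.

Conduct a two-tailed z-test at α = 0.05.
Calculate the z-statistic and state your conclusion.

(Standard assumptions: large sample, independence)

Answer: z = -1.0793, fail to reject H₀

Derivation:
H₀: p = 0.5, H₁: p ≠ 0.5
Standard error: SE = √(p₀(1-p₀)/n) = √(0.5×0.5/182) = 0.037062
z-statistic: z = (p̂ - p₀)/SE = (0.46 - 0.5)/0.037062 = -1.0793
Critical value: z_0.025 = ±1.960
p-value = 0.2805
Decision: fail to reject H₀ at α = 0.05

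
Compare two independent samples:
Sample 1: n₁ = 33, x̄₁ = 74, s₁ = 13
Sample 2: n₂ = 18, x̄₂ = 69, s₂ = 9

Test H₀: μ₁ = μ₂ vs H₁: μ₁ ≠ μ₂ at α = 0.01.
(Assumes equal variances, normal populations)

Answer: t = 1.4501, fail to reject H₀

Derivation:
Pooled variance: s²_p = [32×13² + 17×9²]/(49) = 138.4694
s_p = 11.7673
SE = s_p×√(1/n₁ + 1/n₂) = 11.7673×√(1/33 + 1/18) = 3.4480
t = (x̄₁ - x̄₂)/SE = (74 - 69)/3.4480 = 1.4501
df = 49, t-critical = ±2.680
Decision: fail to reject H₀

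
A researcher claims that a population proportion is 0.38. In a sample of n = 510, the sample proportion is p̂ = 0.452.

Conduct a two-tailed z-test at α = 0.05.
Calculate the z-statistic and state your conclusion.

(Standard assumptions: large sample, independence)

H₀: p = 0.38, H₁: p ≠ 0.38
Standard error: SE = √(p₀(1-p₀)/n) = √(0.38×0.62/510) = 0.021493
z-statistic: z = (p̂ - p₀)/SE = (0.452 - 0.38)/0.021493 = 3.3499
Critical value: z_0.025 = ±1.960
p-value = 0.0008
Decision: reject H₀ at α = 0.05

Answer: z = 3.3499, reject H₀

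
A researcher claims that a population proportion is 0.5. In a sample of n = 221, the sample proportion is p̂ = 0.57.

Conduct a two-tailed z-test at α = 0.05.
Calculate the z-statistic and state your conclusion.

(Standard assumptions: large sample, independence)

H₀: p = 0.5, H₁: p ≠ 0.5
Standard error: SE = √(p₀(1-p₀)/n) = √(0.5×0.5/221) = 0.033634
z-statistic: z = (p̂ - p₀)/SE = (0.57 - 0.5)/0.033634 = 2.0812
Critical value: z_0.025 = ±1.960
p-value = 0.0374
Decision: reject H₀ at α = 0.05

Answer: z = 2.0812, reject H₀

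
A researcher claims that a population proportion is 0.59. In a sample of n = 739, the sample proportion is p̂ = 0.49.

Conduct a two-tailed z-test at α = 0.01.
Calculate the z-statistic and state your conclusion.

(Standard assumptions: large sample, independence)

Answer: z = -5.5273, reject H₀

Derivation:
H₀: p = 0.59, H₁: p ≠ 0.59
Standard error: SE = √(p₀(1-p₀)/n) = √(0.59×0.41/739) = 0.018092
z-statistic: z = (p̂ - p₀)/SE = (0.49 - 0.59)/0.018092 = -5.5273
Critical value: z_0.005 = ±2.576
p-value < 0.0001
Decision: reject H₀ at α = 0.01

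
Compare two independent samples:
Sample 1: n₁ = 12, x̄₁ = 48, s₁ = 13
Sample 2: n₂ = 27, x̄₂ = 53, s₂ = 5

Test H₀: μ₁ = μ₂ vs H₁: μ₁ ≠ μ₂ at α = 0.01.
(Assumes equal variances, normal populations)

Pooled variance: s²_p = [11×13² + 26×5²]/(37) = 67.8108
s_p = 8.2347
SE = s_p×√(1/n₁ + 1/n₂) = 8.2347×√(1/12 + 1/27) = 2.8570
t = (x̄₁ - x̄₂)/SE = (48 - 53)/2.8570 = -1.7501
df = 37, t-critical = ±2.715
Decision: fail to reject H₀

Answer: t = -1.7501, fail to reject H₀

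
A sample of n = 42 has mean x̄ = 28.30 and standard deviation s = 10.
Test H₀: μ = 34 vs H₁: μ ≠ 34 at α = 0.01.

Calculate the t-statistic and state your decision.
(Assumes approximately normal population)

Answer: t = -3.6941, reject H₀

Derivation:
df = n - 1 = 41
SE = s/√n = 10/√42 = 1.5430
t = (x̄ - μ₀)/SE = (28.30 - 34)/1.5430 = -3.6941
Critical value: t_{0.005,41} = ±2.701
p-value ≈ 0.0006
Decision: reject H₀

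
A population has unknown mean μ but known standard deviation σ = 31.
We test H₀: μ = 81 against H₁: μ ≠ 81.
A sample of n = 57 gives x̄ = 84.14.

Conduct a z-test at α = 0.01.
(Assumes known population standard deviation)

Standard error: SE = σ/√n = 31/√57 = 4.1061
z-statistic: z = (x̄ - μ₀)/SE = (84.14 - 81)/4.1061 = 0.7647
Critical value: ±2.576
p-value = 0.4445
Decision: fail to reject H₀

Answer: z = 0.7647, fail to reject H₀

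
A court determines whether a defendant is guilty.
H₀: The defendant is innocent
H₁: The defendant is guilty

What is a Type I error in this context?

Answer: Convicting an innocent person

Derivation:
A Type I error (probability α) occurs when we reject a true H₀.
A Type II error (probability β) occurs when we fail to reject a false H₀.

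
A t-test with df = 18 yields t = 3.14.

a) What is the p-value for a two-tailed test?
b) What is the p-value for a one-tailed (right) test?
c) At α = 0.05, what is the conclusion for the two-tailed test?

Using t-distribution with df = 18:
a) Two-tailed: p = 2×P(T > 3.14) = 0.0057
b) One-tailed: p = P(T > 3.14) = 0.0028
c) 0.0057 < 0.05, reject H₀

Answer: a) 0.0057, b) 0.0028, c) reject H₀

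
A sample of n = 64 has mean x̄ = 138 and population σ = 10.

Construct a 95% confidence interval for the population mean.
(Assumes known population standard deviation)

Answer: (135.5500, 140.4500)

Derivation:
Confidence level: 95%, α = 0.05
z_0.025 = 1.960
SE = σ/√n = 10/√64 = 1.2500
Margin of error = 1.960 × 1.2500 = 2.4500
CI: x̄ ± margin = 138 ± 2.4500
CI: (135.5500, 140.4500)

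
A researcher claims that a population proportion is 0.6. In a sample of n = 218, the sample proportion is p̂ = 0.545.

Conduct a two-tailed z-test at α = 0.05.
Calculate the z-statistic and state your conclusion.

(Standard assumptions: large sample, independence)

H₀: p = 0.6, H₁: p ≠ 0.6
Standard error: SE = √(p₀(1-p₀)/n) = √(0.6×0.4/218) = 0.033180
z-statistic: z = (p̂ - p₀)/SE = (0.545 - 0.6)/0.033180 = -1.6576
Critical value: z_0.025 = ±1.960
p-value = 0.0974
Decision: fail to reject H₀ at α = 0.05

Answer: z = -1.6576, fail to reject H₀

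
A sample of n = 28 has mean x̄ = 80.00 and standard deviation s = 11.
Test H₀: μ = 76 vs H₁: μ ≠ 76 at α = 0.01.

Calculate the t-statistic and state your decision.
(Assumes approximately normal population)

df = n - 1 = 27
SE = s/√n = 11/√28 = 2.0788
t = (x̄ - μ₀)/SE = (80.00 - 76)/2.0788 = 1.9242
Critical value: t_{0.005,27} = ±2.771
p-value ≈ 0.0649
Decision: fail to reject H₀

Answer: t = 1.9242, fail to reject H₀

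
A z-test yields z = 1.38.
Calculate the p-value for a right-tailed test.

Answer: p-value ≈ 0.0838

Derivation:
For z = 1.38:
p = P(Z > 1.38) = 1 - Φ(1.38) = 0.0838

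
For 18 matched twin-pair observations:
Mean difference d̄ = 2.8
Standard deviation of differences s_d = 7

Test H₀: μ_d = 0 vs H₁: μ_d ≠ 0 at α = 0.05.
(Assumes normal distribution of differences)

df = n - 1 = 17
SE = s_d/√n = 7/√18 = 1.6499
t = d̄/SE = 2.8/1.6499 = 1.6971
Critical value: t_{0.025,17} = ±2.110
p-value ≈ 0.1079
Decision: fail to reject H₀

Answer: t = 1.6971, fail to reject H₀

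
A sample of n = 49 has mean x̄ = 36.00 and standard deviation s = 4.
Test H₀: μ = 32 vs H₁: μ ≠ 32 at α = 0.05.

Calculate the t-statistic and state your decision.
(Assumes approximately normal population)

Answer: t = 7.0004, reject H₀

Derivation:
df = n - 1 = 48
SE = s/√n = 4/√49 = 0.5714
t = (x̄ - μ₀)/SE = (36.00 - 32)/0.5714 = 7.0004
Critical value: t_{0.025,48} = ±2.011
p-value < 0.0001
Decision: reject H₀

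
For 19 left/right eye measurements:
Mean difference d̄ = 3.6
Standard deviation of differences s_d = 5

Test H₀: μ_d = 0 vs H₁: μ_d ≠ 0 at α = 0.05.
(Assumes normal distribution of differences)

df = n - 1 = 18
SE = s_d/√n = 5/√19 = 1.1471
t = d̄/SE = 3.6/1.1471 = 3.1383
Critical value: t_{0.025,18} = ±2.101
p-value ≈ 0.0057
Decision: reject H₀

Answer: t = 3.1383, reject H₀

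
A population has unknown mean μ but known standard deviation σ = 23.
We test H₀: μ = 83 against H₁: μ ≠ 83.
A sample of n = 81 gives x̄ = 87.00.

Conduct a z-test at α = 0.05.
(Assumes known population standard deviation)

Standard error: SE = σ/√n = 23/√81 = 2.5556
z-statistic: z = (x̄ - μ₀)/SE = (87.00 - 83)/2.5556 = 1.5652
Critical value: ±1.960
p-value = 0.1175
Decision: fail to reject H₀

Answer: z = 1.5652, fail to reject H₀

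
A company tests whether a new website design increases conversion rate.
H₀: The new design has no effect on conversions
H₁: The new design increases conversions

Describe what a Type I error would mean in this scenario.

Answer: Switching to a new design that doesn't actually help

Derivation:
A Type I error (probability α) occurs when we reject a true H₀.
A Type II error (probability β) occurs when we fail to reject a false H₀.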